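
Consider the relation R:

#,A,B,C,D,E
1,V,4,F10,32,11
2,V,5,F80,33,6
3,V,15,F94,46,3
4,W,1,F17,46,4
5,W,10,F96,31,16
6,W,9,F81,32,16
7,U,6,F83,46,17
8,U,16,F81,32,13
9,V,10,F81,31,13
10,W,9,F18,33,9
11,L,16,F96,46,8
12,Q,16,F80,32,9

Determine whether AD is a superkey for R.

Yes

All 12 rows have distinct AD values, so AD → (all attributes) holds and AD is a superkey.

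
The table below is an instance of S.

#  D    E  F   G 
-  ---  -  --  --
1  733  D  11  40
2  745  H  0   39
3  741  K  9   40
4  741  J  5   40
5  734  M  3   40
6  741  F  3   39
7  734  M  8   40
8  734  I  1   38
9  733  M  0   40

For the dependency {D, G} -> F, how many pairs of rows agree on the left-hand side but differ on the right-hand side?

3

(D=733, G=40): violating pairs (1,9) — 1 pair.
(D=741, G=40): violating pairs (3,4) — 1 pair.
(D=734, G=40): violating pairs (5,7) — 1 pair.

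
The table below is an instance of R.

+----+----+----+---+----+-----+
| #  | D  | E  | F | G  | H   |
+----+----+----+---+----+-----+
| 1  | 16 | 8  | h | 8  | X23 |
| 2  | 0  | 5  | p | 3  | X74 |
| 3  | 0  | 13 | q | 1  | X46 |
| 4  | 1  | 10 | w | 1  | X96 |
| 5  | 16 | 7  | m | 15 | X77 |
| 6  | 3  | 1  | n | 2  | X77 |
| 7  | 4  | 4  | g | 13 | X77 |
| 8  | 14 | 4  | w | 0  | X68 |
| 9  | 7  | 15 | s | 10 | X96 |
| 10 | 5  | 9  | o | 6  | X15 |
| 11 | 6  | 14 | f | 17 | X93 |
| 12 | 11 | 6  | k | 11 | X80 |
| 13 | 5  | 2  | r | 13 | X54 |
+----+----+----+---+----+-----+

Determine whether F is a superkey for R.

Rows 4 and 8 have the same F value F=w but are distinct tuples, so F does not determine every attribute — not a superkey.

No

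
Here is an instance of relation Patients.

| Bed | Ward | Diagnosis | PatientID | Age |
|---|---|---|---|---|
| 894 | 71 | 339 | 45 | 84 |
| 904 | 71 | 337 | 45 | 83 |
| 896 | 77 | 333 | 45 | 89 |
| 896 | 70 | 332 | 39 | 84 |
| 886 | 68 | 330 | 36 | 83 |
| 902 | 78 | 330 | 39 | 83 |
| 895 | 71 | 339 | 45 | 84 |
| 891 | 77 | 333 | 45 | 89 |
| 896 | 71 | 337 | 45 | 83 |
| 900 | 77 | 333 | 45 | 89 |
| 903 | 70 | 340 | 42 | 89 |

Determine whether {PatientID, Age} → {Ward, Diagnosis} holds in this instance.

(PatientID=45, Age=84): 2 rows → {Ward,Diagnosis} = (71, 339), (71, 339) ✓
(PatientID=45, Age=83): 2 rows → {Ward,Diagnosis} = (71, 337), (71, 337) ✓
(PatientID=45, Age=89): 3 rows → {Ward,Diagnosis} = (77, 333), (77, 333), (77, 333) ✓
(PatientID=39, Age=84): 1 row → {Ward,Diagnosis} = (70, 332) ✓
(PatientID=36, Age=83): 1 row → {Ward,Diagnosis} = (68, 330) ✓
(PatientID=39, Age=83): 1 row → {Ward,Diagnosis} = (78, 330) ✓
(PatientID=42, Age=89): 1 row → {Ward,Diagnosis} = (70, 340) ✓
Every {PatientID, Age} value is associated with a single {Ward, Diagnosis} value, so {PatientID, Age} → {Ward, Diagnosis} holds.

Yes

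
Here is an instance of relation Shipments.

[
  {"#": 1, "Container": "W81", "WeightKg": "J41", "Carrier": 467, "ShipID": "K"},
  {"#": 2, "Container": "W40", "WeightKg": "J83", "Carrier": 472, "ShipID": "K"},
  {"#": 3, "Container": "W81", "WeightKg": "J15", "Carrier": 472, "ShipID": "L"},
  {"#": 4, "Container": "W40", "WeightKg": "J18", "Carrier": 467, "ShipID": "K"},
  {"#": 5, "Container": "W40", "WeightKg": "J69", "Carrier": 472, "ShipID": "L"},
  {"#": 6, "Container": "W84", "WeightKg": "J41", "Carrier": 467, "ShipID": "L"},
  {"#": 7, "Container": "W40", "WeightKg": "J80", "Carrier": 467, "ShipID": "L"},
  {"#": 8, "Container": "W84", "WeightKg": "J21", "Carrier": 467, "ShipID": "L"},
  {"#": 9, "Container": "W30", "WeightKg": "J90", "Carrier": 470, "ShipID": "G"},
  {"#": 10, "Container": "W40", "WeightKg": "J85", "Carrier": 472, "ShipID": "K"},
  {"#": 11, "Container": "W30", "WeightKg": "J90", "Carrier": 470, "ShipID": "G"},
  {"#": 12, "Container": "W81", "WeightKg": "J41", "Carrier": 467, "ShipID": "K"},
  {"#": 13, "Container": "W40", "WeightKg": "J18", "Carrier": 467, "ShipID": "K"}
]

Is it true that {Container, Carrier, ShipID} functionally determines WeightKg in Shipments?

(Container=W81, Carrier=467, ShipID=K): rows 1, 12 → WeightKg = J41, J41 ✓
(Container=W40, Carrier=472, ShipID=K): rows 2, 10 → WeightKg takes values {J83, J85} — violation
(Container=W81, Carrier=472, ShipID=L): row 3 → WeightKg = J15 ✓
(Container=W40, Carrier=467, ShipID=K): rows 4, 13 → WeightKg = J18, J18 ✓
(Container=W40, Carrier=472, ShipID=L): row 5 → WeightKg = J69 ✓
(Container=W84, Carrier=467, ShipID=L): rows 6, 8 → WeightKg takes values {J41, J21} — violation
(Container=W40, Carrier=467, ShipID=L): row 7 → WeightKg = J80 ✓
(Container=W30, Carrier=470, ShipID=G): rows 9, 11 → WeightKg = J90, J90 ✓
Two rows agree on {Container, Carrier, ShipID} but differ on WeightKg, so {Container, Carrier, ShipID} → WeightKg does not hold.

No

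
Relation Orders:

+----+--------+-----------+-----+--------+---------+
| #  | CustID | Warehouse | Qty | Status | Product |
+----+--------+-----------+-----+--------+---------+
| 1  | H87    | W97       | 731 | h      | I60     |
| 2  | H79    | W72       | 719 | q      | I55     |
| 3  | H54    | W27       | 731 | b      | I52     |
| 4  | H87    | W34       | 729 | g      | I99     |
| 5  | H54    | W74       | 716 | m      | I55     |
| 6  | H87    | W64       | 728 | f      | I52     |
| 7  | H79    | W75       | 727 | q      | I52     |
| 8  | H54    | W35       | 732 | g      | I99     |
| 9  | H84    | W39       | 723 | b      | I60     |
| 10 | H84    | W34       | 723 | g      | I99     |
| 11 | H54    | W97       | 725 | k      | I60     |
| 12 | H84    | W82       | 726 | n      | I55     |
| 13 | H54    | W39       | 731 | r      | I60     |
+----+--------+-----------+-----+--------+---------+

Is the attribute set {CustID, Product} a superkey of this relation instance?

Rows 11 and 13 have the same {CustID, Product} value (CustID=H54, Product=I60) but are distinct tuples, so {CustID, Product} does not determine every attribute — not a superkey.

No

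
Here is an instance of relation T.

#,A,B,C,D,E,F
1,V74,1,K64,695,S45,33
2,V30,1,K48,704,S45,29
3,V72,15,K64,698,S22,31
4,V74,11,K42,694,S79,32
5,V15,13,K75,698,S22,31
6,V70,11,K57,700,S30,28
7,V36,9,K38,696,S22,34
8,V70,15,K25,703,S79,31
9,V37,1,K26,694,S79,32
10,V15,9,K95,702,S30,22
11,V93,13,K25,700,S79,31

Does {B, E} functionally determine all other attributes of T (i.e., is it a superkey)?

Rows 1 and 2 have the same {B, E} value (B=1, E=S45) but are distinct tuples, so {B, E} does not determine every attribute — not a superkey.

No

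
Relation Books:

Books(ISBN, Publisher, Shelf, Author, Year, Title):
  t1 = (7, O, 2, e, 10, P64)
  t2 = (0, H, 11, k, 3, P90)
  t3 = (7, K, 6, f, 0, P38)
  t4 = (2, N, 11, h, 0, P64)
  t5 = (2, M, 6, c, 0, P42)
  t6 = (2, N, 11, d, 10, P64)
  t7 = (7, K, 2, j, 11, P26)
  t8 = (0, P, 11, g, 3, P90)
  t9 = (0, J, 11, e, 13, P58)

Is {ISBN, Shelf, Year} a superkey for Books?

Rows 2 and 8 have the same {ISBN, Shelf, Year} value (ISBN=0, Shelf=11, Year=3) but are distinct tuples, so {ISBN, Shelf, Year} does not determine every attribute — not a superkey.

No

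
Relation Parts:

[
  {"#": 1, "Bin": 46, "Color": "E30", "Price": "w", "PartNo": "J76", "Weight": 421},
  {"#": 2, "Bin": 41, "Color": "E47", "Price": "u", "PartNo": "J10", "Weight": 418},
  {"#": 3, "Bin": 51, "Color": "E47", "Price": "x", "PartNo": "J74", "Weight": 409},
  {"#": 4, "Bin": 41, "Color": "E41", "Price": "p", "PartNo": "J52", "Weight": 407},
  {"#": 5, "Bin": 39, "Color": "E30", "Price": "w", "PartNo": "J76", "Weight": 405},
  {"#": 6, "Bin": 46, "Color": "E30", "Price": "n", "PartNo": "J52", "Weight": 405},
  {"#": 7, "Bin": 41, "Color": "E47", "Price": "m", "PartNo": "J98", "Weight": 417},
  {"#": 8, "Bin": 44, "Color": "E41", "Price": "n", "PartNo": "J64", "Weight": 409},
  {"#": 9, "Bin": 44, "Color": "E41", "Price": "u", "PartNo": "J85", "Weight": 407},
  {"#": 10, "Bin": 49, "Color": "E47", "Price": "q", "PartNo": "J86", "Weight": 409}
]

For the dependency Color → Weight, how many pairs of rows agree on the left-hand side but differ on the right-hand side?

Color=E30: violating pairs (1,5), (1,6) — 2 pairs.
Color=E47: violating pairs (2,3), (2,7), (2,10), (3,7), (7,10) — 5 pairs.
Color=E41: violating pairs (4,8), (8,9) — 2 pairs.

9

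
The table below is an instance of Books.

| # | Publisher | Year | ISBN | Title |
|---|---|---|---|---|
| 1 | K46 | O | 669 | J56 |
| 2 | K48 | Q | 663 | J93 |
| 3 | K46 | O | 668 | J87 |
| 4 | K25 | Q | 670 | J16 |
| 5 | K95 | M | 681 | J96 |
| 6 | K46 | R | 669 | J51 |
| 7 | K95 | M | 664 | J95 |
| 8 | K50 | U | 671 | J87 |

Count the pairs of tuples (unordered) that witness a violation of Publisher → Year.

Publisher=K46: violating pairs (1,6), (3,6) — 2 pairs.
Publisher=K95: all 2 rows agree on Year — 0 pairs.

2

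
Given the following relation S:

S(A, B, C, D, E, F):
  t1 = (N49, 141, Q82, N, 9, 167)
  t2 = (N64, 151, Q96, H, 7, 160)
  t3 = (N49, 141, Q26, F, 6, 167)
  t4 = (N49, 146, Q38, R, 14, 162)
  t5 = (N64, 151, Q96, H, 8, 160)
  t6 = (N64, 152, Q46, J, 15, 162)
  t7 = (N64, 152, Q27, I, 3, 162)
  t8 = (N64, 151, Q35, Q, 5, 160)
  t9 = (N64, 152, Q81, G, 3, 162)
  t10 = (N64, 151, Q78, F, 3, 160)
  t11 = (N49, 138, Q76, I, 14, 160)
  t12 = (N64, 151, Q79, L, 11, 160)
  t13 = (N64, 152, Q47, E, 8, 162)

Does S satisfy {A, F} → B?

(A=N49, F=167): rows 1, 3 → B = 141, 141 ✓
(A=N64, F=160): rows 2, 5, 8, 10, 12 → B = 151, 151, 151, 151, 151 ✓
(A=N49, F=162): row 4 → B = 146 ✓
(A=N64, F=162): rows 6, 7, 9, 13 → B = 152, 152, 152, 152 ✓
(A=N49, F=160): row 11 → B = 138 ✓
Every {A, F} value is associated with a single B value, so {A, F} → B holds.

Yes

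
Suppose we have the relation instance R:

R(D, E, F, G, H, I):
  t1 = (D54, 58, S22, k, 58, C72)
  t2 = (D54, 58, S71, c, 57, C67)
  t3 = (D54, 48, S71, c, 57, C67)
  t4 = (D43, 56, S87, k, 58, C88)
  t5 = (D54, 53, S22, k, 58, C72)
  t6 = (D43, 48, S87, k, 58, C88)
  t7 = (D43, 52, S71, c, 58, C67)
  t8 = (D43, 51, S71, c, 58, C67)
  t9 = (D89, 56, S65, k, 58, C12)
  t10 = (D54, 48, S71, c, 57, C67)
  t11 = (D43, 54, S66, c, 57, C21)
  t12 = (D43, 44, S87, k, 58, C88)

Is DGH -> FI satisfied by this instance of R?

(D=D54, G=k, H=58): rows 1, 5 → {F,I} = (S22, C72), (S22, C72) ✓
(D=D54, G=c, H=57): rows 2, 3, 10 → {F,I} = (S71, C67), (S71, C67), (S71, C67) ✓
(D=D43, G=k, H=58): rows 4, 6, 12 → {F,I} = (S87, C88), (S87, C88), (S87, C88) ✓
(D=D43, G=c, H=58): rows 7, 8 → {F,I} = (S71, C67), (S71, C67) ✓
(D=D89, G=k, H=58): row 9 → {F,I} = (S65, C12) ✓
(D=D43, G=c, H=57): row 11 → {F,I} = (S66, C21) ✓
Every DGH value is associated with a single FI value, so DGH -> FI holds.

Yes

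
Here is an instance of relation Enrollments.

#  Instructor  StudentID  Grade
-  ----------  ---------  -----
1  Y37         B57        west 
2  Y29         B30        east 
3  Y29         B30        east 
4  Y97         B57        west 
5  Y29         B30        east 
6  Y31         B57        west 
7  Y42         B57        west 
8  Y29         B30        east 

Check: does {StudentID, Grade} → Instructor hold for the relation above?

No

(StudentID=B57, Grade=west): rows 1, 4, 6, 7 → Instructor takes values {Y37, Y97, Y31, Y42} — violation
(StudentID=B30, Grade=east): rows 2, 3, 5, 8 → Instructor = Y29, Y29, Y29, Y29 ✓
Two rows agree on {StudentID, Grade} but differ on Instructor, so {StudentID, Grade} → Instructor does not hold.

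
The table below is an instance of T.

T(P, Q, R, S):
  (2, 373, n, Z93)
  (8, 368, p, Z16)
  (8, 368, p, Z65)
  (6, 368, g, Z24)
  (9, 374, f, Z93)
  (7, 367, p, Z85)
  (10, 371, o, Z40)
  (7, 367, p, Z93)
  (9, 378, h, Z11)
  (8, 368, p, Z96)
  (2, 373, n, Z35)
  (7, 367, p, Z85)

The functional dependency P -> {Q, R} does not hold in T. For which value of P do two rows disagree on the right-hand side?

P=2: 2 rows → {Q,R} = (373, n), (373, n) ✓
P=8: 3 rows → {Q,R} = (368, p), (368, p), (368, p) ✓
P=6: 1 row → {Q,R} = (368, g) ✓
P=9: 2 rows → {Q,R} takes values {(374, f), (378, h)} — violation
P=7: 3 rows → {Q,R} = (367, p), (367, p), (367, p) ✓
P=10: 1 row → {Q,R} = (371, o) ✓
The only P value with inconsistent RHS is P=9.

9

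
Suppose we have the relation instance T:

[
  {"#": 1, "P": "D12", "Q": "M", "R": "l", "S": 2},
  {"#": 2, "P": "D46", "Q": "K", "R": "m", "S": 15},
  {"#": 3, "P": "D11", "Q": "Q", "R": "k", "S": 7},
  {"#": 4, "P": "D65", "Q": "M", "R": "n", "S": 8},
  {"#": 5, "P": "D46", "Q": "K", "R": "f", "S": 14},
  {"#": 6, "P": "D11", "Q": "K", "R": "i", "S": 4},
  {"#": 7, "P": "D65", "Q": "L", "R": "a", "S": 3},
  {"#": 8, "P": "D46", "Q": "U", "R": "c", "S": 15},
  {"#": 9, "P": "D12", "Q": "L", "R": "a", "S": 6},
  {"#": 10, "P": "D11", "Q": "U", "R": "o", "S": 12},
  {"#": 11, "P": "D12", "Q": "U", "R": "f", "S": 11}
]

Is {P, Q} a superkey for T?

No

Rows 2 and 5 have the same {P, Q} value (P=D46, Q=K) but are distinct tuples, so {P, Q} does not determine every attribute — not a superkey.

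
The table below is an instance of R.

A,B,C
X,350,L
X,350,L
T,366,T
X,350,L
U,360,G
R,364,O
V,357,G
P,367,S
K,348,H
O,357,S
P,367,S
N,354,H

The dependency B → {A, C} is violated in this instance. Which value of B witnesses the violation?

357

B=350: 3 rows → {A,C} = (X, L), (X, L), (X, L) ✓
B=366: 1 row → {A,C} = (T, T) ✓
B=360: 1 row → {A,C} = (U, G) ✓
B=364: 1 row → {A,C} = (R, O) ✓
B=357: 2 rows → {A,C} takes values {(V, G), (O, S)} — violation
B=367: 2 rows → {A,C} = (P, S), (P, S) ✓
B=348: 1 row → {A,C} = (K, H) ✓
B=354: 1 row → {A,C} = (N, H) ✓
The only B value with inconsistent RHS is B=357.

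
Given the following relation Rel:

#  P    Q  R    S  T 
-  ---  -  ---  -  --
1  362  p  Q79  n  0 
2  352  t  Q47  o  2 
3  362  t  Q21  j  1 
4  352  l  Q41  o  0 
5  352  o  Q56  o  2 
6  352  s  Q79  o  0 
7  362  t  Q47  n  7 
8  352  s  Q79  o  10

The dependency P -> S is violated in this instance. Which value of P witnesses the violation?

P=362: rows 1, 3, 7 → S takes values {n, j} — violation
P=352: rows 2, 4, 5, 6, 8 → S = o, o, o, o, o ✓
The only P value with inconsistent S is P=362.

362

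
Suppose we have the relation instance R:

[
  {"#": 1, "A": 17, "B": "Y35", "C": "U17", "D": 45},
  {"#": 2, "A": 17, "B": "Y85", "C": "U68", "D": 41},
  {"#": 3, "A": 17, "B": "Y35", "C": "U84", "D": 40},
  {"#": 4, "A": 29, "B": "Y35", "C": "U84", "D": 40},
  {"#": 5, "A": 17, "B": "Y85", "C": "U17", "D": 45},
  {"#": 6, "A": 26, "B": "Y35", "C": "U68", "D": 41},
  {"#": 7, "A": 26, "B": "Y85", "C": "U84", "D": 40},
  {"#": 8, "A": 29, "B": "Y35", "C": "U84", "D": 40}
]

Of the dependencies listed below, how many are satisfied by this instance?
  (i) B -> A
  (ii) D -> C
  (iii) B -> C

(i) B -> A: B=Y35: rows 1, 3, 4, 6, 8 → A takes values {17, 29, 26} — violation; B=Y85: rows 2, 5, 7 → A takes values {17, 26} — violation — fails.
(ii) D -> C: every LHS value maps to a single RHS value — holds.
(iii) B -> C: B=Y35: rows 1, 3, 4, 6, 8 → C takes values {U17, U84, U68} — violation; B=Y85: rows 2, 5, 7 → C takes values {U68, U17, U84} — violation — fails.
1 of the 3 dependencies holds.

1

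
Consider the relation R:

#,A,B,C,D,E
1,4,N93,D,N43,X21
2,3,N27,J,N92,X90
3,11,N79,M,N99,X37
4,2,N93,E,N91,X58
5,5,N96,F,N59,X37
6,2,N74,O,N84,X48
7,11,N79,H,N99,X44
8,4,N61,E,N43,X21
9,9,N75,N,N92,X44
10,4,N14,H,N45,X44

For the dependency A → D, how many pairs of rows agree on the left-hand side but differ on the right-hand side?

3

A=4: violating pairs (1,10), (8,10) — 2 pairs.
A=11: all 2 rows agree on D — 0 pairs.
A=2: violating pairs (4,6) — 1 pair.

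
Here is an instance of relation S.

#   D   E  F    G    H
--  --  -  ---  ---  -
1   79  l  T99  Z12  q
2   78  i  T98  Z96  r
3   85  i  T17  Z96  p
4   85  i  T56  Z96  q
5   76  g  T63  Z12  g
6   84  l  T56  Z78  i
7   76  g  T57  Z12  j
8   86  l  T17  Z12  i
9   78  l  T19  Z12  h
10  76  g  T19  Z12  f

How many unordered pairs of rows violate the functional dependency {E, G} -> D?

5

(E=l, G=Z12): violating pairs (1,8), (1,9), (8,9) — 3 pairs.
(E=i, G=Z96): violating pairs (2,3), (2,4) — 2 pairs.
(E=g, G=Z12): all 3 rows agree on D — 0 pairs.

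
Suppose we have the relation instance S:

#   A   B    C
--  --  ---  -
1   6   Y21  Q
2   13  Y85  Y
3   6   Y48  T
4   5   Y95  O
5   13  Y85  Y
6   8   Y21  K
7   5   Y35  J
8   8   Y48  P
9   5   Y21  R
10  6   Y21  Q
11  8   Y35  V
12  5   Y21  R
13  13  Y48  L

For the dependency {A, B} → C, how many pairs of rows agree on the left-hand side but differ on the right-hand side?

(A=6, B=Y21): all 2 rows agree on C — 0 pairs.
(A=13, B=Y85): all 2 rows agree on C — 0 pairs.
(A=5, B=Y21): all 2 rows agree on C — 0 pairs.

0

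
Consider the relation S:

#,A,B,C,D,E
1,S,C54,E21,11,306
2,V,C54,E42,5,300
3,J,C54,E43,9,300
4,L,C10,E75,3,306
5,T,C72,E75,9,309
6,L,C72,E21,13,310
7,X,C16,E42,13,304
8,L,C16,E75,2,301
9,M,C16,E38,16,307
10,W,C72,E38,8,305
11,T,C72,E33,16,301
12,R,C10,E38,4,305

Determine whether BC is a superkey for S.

All 12 rows have distinct BC values, so BC → (all attributes) holds and BC is a superkey.

Yes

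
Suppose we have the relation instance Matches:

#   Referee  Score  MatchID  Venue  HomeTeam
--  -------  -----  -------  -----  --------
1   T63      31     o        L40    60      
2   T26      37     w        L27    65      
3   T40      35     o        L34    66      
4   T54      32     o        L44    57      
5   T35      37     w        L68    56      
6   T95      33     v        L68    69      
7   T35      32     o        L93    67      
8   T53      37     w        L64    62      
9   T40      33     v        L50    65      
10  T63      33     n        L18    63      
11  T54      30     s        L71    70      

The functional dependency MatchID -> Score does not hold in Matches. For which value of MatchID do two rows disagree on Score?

MatchID=o: rows 1, 3, 4, 7 → Score takes values {31, 35, 32} — violation
MatchID=w: rows 2, 5, 8 → Score = 37, 37, 37 ✓
MatchID=v: rows 6, 9 → Score = 33, 33 ✓
MatchID=n: row 10 → Score = 33 ✓
MatchID=s: row 11 → Score = 30 ✓
The only MatchID value with inconsistent Score is MatchID=o.

o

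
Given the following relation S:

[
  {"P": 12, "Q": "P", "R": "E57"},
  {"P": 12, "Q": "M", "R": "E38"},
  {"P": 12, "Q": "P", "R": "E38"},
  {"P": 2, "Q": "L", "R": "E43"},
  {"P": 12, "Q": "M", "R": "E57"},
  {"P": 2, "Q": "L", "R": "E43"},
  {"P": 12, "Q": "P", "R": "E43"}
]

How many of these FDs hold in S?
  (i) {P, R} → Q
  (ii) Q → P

(i) {P, R} → Q: (P=12, R=E57): 2 rows → Q takes values {P, M} — violation; (P=12, R=E38): 2 rows → Q takes values {M, P} — violation — fails.
(ii) Q → P: every LHS value maps to a single RHS value — holds.
1 of the 2 dependencies holds.

1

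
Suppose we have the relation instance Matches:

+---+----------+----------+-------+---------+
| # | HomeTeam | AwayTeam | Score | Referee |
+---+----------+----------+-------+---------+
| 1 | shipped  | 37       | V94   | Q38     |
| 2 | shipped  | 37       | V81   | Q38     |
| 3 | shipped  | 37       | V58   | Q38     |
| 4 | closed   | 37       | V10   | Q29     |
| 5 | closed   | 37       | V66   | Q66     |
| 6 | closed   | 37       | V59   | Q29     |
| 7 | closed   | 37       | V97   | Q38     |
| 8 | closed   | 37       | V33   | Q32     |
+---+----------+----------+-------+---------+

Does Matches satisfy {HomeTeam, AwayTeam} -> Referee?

(HomeTeam=shipped, AwayTeam=37): rows 1, 2, 3 → Referee = Q38, Q38, Q38 ✓
(HomeTeam=closed, AwayTeam=37): rows 4, 5, 6, 7, 8 → Referee takes values {Q29, Q66, Q38, Q32} — violation
Two rows agree on {HomeTeam, AwayTeam} but differ on Referee, so {HomeTeam, AwayTeam} -> Referee does not hold.

No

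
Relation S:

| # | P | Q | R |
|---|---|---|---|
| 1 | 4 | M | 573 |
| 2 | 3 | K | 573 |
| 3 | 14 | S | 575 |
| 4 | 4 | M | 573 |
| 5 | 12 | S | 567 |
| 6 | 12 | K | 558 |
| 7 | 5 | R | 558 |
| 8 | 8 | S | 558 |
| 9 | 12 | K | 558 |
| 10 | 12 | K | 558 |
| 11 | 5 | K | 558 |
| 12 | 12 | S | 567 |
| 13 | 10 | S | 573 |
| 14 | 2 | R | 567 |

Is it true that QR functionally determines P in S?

No

(Q=M, R=573): rows 1, 4 → P = 4, 4 ✓
(Q=K, R=573): row 2 → P = 3 ✓
(Q=S, R=575): row 3 → P = 14 ✓
(Q=S, R=567): rows 5, 12 → P = 12, 12 ✓
(Q=K, R=558): rows 6, 9, 10, 11 → P takes values {12, 5} — violation
(Q=R, R=558): row 7 → P = 5 ✓
(Q=S, R=558): row 8 → P = 8 ✓
(Q=S, R=573): row 13 → P = 10 ✓
(Q=R, R=567): row 14 → P = 2 ✓
Two rows agree on QR but differ on P, so QR -> P does not hold.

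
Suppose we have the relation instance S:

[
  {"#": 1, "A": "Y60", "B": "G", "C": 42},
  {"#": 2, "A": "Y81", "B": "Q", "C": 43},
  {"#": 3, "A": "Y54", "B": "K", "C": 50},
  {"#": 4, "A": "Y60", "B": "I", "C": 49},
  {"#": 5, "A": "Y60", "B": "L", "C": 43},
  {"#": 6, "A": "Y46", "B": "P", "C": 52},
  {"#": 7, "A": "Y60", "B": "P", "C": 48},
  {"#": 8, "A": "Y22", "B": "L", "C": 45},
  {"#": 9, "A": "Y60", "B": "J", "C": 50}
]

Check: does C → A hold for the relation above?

No

C=42: row 1 → A = Y60 ✓
C=43: rows 2, 5 → A takes values {Y81, Y60} — violation
C=50: rows 3, 9 → A takes values {Y54, Y60} — violation
C=49: row 4 → A = Y60 ✓
C=52: row 6 → A = Y46 ✓
C=48: row 7 → A = Y60 ✓
C=45: row 8 → A = Y22 ✓
Two rows agree on C but differ on A, so C → A does not hold.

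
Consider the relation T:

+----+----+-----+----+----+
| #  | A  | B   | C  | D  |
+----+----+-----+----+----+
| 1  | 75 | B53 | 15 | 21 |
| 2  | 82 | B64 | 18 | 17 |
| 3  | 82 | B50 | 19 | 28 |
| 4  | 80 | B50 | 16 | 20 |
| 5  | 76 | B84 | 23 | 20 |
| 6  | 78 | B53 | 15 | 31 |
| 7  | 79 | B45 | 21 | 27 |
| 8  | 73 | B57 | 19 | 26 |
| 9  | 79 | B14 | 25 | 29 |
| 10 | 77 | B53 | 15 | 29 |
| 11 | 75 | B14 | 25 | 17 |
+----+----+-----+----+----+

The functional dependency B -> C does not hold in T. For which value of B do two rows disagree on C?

B50

B=B53: rows 1, 6, 10 → C = 15, 15, 15 ✓
B=B64: row 2 → C = 18 ✓
B=B50: rows 3, 4 → C takes values {19, 16} — violation
B=B84: row 5 → C = 23 ✓
B=B45: row 7 → C = 21 ✓
B=B57: row 8 → C = 19 ✓
B=B14: rows 9, 11 → C = 25, 25 ✓
The only B value with inconsistent C is B=B50.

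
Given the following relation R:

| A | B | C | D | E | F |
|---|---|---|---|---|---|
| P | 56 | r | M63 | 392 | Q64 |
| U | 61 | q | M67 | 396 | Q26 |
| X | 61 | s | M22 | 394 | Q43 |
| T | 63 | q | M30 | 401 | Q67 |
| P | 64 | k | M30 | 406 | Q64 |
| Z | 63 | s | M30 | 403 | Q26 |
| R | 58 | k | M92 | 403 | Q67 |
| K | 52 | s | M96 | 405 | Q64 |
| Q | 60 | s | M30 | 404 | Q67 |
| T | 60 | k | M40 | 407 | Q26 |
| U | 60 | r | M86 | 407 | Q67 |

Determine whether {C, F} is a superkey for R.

Yes

All 11 rows have distinct {C, F} values, so {C, F} → (all attributes) holds and {C, F} is a superkey.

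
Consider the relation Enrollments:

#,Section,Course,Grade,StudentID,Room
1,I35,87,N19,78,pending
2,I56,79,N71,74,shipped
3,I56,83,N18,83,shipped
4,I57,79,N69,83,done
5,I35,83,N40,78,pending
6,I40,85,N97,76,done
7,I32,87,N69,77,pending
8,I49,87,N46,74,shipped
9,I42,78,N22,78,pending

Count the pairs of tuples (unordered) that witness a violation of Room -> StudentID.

6

Room=pending: violating pairs (1,7), (5,7), (7,9) — 3 pairs.
Room=shipped: violating pairs (2,3), (3,8) — 2 pairs.
Room=done: violating pairs (4,6) — 1 pair.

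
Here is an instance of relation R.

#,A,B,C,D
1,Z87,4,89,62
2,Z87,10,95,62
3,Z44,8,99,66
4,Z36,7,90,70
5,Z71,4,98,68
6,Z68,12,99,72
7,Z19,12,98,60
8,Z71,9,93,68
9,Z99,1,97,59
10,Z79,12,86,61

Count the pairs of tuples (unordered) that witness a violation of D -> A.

0

D=62: all 2 rows agree on A — 0 pairs.
D=68: all 2 rows agree on A — 0 pairs.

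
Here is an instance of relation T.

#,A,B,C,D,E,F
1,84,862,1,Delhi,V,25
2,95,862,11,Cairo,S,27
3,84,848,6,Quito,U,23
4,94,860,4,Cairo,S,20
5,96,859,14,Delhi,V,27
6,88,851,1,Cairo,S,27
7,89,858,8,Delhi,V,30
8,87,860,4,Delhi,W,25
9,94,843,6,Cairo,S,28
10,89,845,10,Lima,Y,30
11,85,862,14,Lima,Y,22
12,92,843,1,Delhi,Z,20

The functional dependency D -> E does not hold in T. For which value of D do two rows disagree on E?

D=Delhi: rows 1, 5, 7, 8, 12 → E takes values {V, W, Z} — violation
D=Cairo: rows 2, 4, 6, 9 → E = S, S, S, S ✓
D=Quito: row 3 → E = U ✓
D=Lima: rows 10, 11 → E = Y, Y ✓
The only D value with inconsistent E is D=Delhi.

Delhi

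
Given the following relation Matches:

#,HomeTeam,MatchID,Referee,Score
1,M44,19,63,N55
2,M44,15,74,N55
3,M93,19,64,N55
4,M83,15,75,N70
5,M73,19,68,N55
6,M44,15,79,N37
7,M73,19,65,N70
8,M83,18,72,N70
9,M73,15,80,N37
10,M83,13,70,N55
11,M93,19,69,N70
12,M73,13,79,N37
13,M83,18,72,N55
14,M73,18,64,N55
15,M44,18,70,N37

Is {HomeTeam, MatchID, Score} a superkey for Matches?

Yes

All 15 rows have distinct {HomeTeam, MatchID, Score} values, so {HomeTeam, MatchID, Score} → (all attributes) holds and {HomeTeam, MatchID, Score} is a superkey.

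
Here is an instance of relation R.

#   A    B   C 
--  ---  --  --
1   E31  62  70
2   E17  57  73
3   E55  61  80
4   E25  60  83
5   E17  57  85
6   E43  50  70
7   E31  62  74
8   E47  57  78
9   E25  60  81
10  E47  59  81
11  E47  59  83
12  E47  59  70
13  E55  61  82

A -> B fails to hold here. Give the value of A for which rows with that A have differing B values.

A=E31: rows 1, 7 → B = 62, 62 ✓
A=E17: rows 2, 5 → B = 57, 57 ✓
A=E55: rows 3, 13 → B = 61, 61 ✓
A=E25: rows 4, 9 → B = 60, 60 ✓
A=E43: row 6 → B = 50 ✓
A=E47: rows 8, 10, 11, 12 → B takes values {57, 59} — violation
The only A value with inconsistent B is A=E47.

E47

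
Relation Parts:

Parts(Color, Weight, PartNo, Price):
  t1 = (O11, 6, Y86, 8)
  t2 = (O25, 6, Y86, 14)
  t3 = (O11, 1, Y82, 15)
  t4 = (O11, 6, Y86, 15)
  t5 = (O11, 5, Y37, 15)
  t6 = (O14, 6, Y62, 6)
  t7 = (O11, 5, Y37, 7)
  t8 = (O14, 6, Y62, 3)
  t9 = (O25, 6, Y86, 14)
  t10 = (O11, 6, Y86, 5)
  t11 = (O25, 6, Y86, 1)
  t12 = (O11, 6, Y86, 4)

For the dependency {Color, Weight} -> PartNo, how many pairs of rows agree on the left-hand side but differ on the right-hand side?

(Color=O11, Weight=6): all 4 rows agree on PartNo — 0 pairs.
(Color=O25, Weight=6): all 3 rows agree on PartNo — 0 pairs.
(Color=O11, Weight=5): all 2 rows agree on PartNo — 0 pairs.
(Color=O14, Weight=6): all 2 rows agree on PartNo — 0 pairs.

0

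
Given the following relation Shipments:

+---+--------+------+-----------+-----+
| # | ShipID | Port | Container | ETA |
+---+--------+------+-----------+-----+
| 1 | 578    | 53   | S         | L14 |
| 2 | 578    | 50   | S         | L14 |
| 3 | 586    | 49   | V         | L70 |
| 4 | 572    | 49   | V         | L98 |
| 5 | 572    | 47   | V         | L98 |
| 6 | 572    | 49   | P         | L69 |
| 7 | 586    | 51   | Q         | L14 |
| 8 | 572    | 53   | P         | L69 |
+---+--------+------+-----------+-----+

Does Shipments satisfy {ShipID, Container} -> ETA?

Yes

(ShipID=578, Container=S): rows 1, 2 → ETA = L14, L14 ✓
(ShipID=586, Container=V): row 3 → ETA = L70 ✓
(ShipID=572, Container=V): rows 4, 5 → ETA = L98, L98 ✓
(ShipID=572, Container=P): rows 6, 8 → ETA = L69, L69 ✓
(ShipID=586, Container=Q): row 7 → ETA = L14 ✓
Every {ShipID, Container} value is associated with a single ETA value, so {ShipID, Container} -> ETA holds.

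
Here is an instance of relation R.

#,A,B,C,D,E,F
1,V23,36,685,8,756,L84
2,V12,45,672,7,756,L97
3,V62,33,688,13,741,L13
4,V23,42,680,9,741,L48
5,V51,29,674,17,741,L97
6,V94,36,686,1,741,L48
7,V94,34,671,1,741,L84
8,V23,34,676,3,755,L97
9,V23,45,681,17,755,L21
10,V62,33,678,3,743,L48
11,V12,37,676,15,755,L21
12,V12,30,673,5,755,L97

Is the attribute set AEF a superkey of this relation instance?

All 12 rows have distinct AEF values, so AEF → (all attributes) holds and AEF is a superkey.

Yes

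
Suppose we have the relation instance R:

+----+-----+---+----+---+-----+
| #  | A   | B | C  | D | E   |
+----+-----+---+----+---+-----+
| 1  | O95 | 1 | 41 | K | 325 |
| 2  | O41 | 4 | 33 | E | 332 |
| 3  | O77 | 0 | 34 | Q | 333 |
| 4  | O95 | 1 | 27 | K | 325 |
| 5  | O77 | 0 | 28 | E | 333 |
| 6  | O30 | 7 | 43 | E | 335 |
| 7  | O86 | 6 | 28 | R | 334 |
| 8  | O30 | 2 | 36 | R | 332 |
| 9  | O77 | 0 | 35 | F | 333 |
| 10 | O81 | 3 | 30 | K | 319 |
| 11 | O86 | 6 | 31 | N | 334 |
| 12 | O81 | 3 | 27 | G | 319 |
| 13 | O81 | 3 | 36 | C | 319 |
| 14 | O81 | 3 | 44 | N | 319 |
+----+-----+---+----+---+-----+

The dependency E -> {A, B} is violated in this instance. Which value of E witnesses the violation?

E=325: rows 1, 4 → {A,B} = (O95, 1), (O95, 1) ✓
E=332: rows 2, 8 → {A,B} takes values {(O41, 4), (O30, 2)} — violation
E=333: rows 3, 5, 9 → {A,B} = (O77, 0), (O77, 0), (O77, 0) ✓
E=335: row 6 → {A,B} = (O30, 7) ✓
E=334: rows 7, 11 → {A,B} = (O86, 6), (O86, 6) ✓
E=319: rows 10, 12, 13, 14 → {A,B} = (O81, 3), (O81, 3), (O81, 3), (O81, 3) ✓
The only E value with inconsistent RHS is E=332.

332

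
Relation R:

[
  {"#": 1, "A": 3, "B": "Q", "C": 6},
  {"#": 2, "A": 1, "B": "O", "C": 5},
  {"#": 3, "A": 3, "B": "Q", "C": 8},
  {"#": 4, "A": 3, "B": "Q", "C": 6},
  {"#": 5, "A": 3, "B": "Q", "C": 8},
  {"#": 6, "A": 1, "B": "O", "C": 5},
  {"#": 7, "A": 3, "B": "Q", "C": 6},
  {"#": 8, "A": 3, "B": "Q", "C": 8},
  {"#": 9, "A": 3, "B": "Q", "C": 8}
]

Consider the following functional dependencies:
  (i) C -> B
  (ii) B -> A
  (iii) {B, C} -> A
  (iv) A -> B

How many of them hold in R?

4

(i) C -> B: every LHS value maps to a single RHS value — holds.
(ii) B -> A: every LHS value maps to a single RHS value — holds.
(iii) {B, C} -> A: every LHS value maps to a single RHS value — holds.
(iv) A -> B: every LHS value maps to a single RHS value — holds.
4 of the 4 dependencies hold.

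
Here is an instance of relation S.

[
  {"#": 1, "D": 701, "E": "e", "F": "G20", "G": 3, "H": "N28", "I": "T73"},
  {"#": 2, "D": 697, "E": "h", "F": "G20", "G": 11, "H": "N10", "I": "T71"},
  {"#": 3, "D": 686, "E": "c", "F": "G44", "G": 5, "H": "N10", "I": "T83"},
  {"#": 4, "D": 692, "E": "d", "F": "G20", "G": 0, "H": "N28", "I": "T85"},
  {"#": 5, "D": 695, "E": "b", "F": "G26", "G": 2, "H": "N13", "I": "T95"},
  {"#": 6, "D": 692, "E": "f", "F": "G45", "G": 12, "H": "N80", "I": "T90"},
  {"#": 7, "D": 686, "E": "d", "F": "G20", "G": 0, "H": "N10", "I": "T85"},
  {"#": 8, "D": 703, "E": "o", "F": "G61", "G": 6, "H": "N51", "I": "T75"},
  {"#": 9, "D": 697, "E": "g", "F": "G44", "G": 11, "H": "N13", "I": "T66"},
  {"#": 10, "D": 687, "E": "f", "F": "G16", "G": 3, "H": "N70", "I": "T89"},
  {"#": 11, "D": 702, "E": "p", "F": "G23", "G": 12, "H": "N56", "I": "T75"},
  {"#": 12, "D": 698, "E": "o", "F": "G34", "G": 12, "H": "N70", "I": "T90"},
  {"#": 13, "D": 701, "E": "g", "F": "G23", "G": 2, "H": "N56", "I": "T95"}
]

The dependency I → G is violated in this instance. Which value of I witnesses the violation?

T75

I=T73: row 1 → G = 3 ✓
I=T71: row 2 → G = 11 ✓
I=T83: row 3 → G = 5 ✓
I=T85: rows 4, 7 → G = 0, 0 ✓
I=T95: rows 5, 13 → G = 2, 2 ✓
I=T90: rows 6, 12 → G = 12, 12 ✓
I=T75: rows 8, 11 → G takes values {6, 12} — violation
I=T66: row 9 → G = 11 ✓
I=T89: row 10 → G = 3 ✓
The only I value with inconsistent G is I=T75.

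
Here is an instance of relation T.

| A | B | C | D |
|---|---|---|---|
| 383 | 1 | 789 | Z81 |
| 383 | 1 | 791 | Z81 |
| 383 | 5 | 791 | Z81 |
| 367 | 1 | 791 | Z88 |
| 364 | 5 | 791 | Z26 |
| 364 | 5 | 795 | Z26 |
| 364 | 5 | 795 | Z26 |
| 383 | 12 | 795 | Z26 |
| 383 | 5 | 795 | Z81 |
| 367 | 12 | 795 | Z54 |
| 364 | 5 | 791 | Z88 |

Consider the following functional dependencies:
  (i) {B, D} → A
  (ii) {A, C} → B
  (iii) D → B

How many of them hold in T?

1

(i) {B, D} → A: every LHS value maps to a single RHS value — holds.
(ii) {A, C} → B: (A=383, C=791): 2 rows → B takes values {1, 5} — violation; (A=383, C=795): 2 rows → B takes values {12, 5} — violation — fails.
(iii) D → B: D=Z81: 4 rows → B takes values {1, 5} — violation; D=Z88: 2 rows → B takes values {1, 5} — violation; D=Z26: 4 rows → B takes values {5, 12} — violation — fails.
1 of the 3 dependencies holds.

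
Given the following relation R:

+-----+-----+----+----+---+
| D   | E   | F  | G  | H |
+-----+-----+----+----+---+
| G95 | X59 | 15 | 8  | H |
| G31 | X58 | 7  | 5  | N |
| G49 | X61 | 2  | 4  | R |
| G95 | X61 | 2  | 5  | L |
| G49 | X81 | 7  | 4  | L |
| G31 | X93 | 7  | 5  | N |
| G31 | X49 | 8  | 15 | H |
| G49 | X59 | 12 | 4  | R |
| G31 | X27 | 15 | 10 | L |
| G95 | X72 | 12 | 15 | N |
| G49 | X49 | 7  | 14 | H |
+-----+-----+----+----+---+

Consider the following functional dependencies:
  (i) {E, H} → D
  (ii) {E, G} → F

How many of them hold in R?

(i) {E, H} → D: (E=X49, H=H): 2 rows → D takes values {G31, G49} — violation — fails.
(ii) {E, G} → F: every LHS value maps to a single RHS value — holds.
1 of the 2 dependencies holds.

1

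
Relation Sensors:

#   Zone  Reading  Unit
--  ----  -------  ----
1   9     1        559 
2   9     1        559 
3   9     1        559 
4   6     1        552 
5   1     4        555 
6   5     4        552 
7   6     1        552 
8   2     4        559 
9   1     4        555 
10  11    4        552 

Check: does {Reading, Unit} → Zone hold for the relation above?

No

(Reading=1, Unit=559): rows 1, 2, 3 → Zone = 9, 9, 9 ✓
(Reading=1, Unit=552): rows 4, 7 → Zone = 6, 6 ✓
(Reading=4, Unit=555): rows 5, 9 → Zone = 1, 1 ✓
(Reading=4, Unit=552): rows 6, 10 → Zone takes values {5, 11} — violation
(Reading=4, Unit=559): row 8 → Zone = 2 ✓
Two rows agree on {Reading, Unit} but differ on Zone, so {Reading, Unit} → Zone does not hold.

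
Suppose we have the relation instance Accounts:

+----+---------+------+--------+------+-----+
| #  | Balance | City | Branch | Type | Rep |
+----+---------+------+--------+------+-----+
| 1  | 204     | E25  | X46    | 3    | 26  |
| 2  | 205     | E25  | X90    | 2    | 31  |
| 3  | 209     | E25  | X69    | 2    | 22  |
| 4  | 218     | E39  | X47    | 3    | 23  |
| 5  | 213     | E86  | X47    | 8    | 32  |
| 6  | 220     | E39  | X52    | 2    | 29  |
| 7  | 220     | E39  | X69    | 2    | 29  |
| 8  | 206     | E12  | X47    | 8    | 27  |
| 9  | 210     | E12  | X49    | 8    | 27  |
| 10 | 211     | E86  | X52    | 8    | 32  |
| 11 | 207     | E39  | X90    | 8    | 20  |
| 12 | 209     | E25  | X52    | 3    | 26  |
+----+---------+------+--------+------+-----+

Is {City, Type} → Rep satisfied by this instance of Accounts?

No

(City=E25, Type=3): rows 1, 12 → Rep = 26, 26 ✓
(City=E25, Type=2): rows 2, 3 → Rep takes values {31, 22} — violation
(City=E39, Type=3): row 4 → Rep = 23 ✓
(City=E86, Type=8): rows 5, 10 → Rep = 32, 32 ✓
(City=E39, Type=2): rows 6, 7 → Rep = 29, 29 ✓
(City=E12, Type=8): rows 8, 9 → Rep = 27, 27 ✓
(City=E39, Type=8): row 11 → Rep = 20 ✓
Two rows agree on {City, Type} but differ on Rep, so {City, Type} → Rep does not hold.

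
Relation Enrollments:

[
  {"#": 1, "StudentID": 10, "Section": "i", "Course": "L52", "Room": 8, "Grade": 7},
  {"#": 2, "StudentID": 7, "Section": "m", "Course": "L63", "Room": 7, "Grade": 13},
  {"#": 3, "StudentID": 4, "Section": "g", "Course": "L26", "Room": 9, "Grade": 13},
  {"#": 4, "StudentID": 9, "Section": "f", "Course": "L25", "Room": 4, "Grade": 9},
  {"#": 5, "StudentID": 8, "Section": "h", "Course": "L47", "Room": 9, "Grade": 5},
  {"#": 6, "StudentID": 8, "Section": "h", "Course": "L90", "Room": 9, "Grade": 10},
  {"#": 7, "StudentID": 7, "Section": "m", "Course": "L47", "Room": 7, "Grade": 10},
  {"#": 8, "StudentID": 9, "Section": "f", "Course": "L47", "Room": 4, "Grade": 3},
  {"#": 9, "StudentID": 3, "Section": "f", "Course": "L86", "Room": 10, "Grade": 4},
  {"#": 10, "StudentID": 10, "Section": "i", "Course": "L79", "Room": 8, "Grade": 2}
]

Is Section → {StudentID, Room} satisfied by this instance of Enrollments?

Section=i: rows 1, 10 → {StudentID,Room} = (10, 8), (10, 8) ✓
Section=m: rows 2, 7 → {StudentID,Room} = (7, 7), (7, 7) ✓
Section=g: row 3 → {StudentID,Room} = (4, 9) ✓
Section=f: rows 4, 8, 9 → {StudentID,Room} takes values {(9, 4), (3, 10)} — violation
Section=h: rows 5, 6 → {StudentID,Room} = (8, 9), (8, 9) ✓
Two rows agree on Section but differ on {StudentID, Room}, so Section → {StudentID, Room} does not hold.

No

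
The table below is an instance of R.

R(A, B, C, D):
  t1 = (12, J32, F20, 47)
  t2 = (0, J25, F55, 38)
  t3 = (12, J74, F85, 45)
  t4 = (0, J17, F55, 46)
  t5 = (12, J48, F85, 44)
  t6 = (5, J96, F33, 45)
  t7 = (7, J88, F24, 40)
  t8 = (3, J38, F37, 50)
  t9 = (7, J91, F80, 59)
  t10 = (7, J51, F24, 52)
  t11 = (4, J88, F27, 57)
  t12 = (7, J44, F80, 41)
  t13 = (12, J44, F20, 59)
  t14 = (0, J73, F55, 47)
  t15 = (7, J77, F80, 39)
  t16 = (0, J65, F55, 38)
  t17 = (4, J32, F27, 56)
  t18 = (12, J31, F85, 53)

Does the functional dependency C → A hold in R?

C=F20: rows 1, 13 → A = 12, 12 ✓
C=F55: rows 2, 4, 14, 16 → A = 0, 0, 0, 0 ✓
C=F85: rows 3, 5, 18 → A = 12, 12, 12 ✓
C=F33: row 6 → A = 5 ✓
C=F24: rows 7, 10 → A = 7, 7 ✓
C=F37: row 8 → A = 3 ✓
C=F80: rows 9, 12, 15 → A = 7, 7, 7 ✓
C=F27: rows 11, 17 → A = 4, 4 ✓
Every C value is associated with a single A value, so C → A holds.

Yes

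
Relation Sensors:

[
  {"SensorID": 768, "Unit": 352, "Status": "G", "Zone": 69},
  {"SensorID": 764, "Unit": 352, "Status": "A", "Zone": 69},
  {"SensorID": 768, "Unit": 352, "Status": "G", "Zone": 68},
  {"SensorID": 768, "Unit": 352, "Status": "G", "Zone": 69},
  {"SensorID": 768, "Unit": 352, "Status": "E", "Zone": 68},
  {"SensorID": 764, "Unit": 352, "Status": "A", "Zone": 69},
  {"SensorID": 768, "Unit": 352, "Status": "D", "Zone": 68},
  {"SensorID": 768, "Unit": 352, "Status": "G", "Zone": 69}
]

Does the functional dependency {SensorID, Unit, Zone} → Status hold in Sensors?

No

(SensorID=768, Unit=352, Zone=69): 3 rows → Status = G, G, G ✓
(SensorID=764, Unit=352, Zone=69): 2 rows → Status = A, A ✓
(SensorID=768, Unit=352, Zone=68): 3 rows → Status takes values {G, E, D} — violation
Two rows agree on {SensorID, Unit, Zone} but differ on Status, so {SensorID, Unit, Zone} → Status does not hold.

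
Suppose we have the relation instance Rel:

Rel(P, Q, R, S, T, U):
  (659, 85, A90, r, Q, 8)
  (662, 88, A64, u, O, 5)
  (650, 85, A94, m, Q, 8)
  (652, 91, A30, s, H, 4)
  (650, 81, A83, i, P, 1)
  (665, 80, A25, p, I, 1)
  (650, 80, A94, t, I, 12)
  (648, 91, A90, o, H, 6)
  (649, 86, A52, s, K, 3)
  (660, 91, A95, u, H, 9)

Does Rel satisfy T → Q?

Yes

T=Q: 2 rows → Q = 85, 85 ✓
T=O: 1 row → Q = 88 ✓
T=H: 3 rows → Q = 91, 91, 91 ✓
T=P: 1 row → Q = 81 ✓
T=I: 2 rows → Q = 80, 80 ✓
T=K: 1 row → Q = 86 ✓
Every T value is associated with a single Q value, so T → Q holds.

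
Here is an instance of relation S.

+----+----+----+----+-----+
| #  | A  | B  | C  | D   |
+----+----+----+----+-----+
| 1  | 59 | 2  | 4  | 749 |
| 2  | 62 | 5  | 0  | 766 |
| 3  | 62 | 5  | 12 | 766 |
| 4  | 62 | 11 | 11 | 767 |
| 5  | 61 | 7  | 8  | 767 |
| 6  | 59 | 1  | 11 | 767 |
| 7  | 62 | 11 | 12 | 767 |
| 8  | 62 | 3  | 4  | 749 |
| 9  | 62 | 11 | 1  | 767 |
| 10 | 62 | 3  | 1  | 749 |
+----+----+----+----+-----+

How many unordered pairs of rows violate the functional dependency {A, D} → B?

0

(A=62, D=766): all 2 rows agree on B — 0 pairs.
(A=62, D=767): all 3 rows agree on B — 0 pairs.
(A=62, D=749): all 2 rows agree on B — 0 pairs.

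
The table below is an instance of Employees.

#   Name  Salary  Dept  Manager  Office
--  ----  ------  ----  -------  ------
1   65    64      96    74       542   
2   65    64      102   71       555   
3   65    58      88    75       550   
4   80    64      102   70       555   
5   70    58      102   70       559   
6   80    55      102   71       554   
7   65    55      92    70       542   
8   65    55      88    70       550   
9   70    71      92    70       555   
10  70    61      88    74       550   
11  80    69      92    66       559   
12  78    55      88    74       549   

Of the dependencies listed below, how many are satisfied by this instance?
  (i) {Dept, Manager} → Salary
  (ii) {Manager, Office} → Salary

(i) {Dept, Manager} → Salary: (Dept=102, Manager=71): rows 2, 6 → Salary takes values {64, 55} — violation; (Dept=102, Manager=70): rows 4, 5 → Salary takes values {64, 58} — violation; (Dept=92, Manager=70): rows 7, 9 → Salary takes values {55, 71} — violation; (Dept=88, Manager=74): rows 10, 12 → Salary takes values {61, 55} — violation — fails.
(ii) {Manager, Office} → Salary: (Manager=70, Office=555): rows 4, 9 → Salary takes values {64, 71} — violation — fails.
None of the 2 dependencies hold.

0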